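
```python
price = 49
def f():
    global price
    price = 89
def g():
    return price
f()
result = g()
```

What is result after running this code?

Step 1: price = 49.
Step 2: f() sets global price = 89.
Step 3: g() reads global price = 89. result = 89

The answer is 89.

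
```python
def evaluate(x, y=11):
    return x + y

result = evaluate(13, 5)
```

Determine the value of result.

Step 1: evaluate(13, 5) overrides default y with 5.
Step 2: Returns 13 + 5 = 18.
Step 3: result = 18

The answer is 18.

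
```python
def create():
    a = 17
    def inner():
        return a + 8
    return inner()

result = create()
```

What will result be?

Step 1: create() defines a = 17.
Step 2: inner() reads a = 17 from enclosing scope, returns 17 + 8 = 25.
Step 3: result = 25

The answer is 25.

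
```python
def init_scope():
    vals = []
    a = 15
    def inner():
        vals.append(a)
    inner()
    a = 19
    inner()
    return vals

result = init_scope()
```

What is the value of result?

Step 1: a = 15. inner() appends current a to vals.
Step 2: First inner(): appends 15. Then a = 19.
Step 3: Second inner(): appends 19 (closure sees updated a). result = [15, 19]

The answer is [15, 19].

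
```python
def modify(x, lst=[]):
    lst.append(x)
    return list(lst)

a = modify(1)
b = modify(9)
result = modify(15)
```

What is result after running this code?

Step 1: Default list is shared. list() creates copies for return values.
Step 2: Internal list grows: [1] -> [1, 9] -> [1, 9, 15].
Step 3: result = [1, 9, 15]

The answer is [1, 9, 15].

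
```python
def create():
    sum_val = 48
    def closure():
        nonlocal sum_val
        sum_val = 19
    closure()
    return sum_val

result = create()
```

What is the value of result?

Step 1: create() sets sum_val = 48.
Step 2: closure() uses nonlocal to reassign sum_val = 19.
Step 3: result = 19

The answer is 19.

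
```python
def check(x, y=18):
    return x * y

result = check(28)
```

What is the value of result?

Step 1: check(28) uses default y = 18.
Step 2: Returns 28 * 18 = 504.
Step 3: result = 504

The answer is 504.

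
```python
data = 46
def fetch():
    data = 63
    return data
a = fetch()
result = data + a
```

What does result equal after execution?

Step 1: Global data = 46. fetch() returns local data = 63.
Step 2: a = 63. Global data still = 46.
Step 3: result = 46 + 63 = 109

The answer is 109.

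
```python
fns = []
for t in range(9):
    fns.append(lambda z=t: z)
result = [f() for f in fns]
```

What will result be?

Step 1: Default arg z=t captures t at each iteration.
Step 2: Each lambda has its own default: 0, 1, ..., 8.
Step 3: result = [0, 1, 2, 3, 4, 5, 6, 7, 8]

The answer is [0, 1, 2, 3, 4, 5, 6, 7, 8].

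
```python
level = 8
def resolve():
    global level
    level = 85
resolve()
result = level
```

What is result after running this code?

Step 1: level = 8 globally.
Step 2: resolve() declares global level and sets it to 85.
Step 3: After resolve(), global level = 85. result = 85

The answer is 85.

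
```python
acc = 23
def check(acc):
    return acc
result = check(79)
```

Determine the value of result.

Step 1: Global acc = 23.
Step 2: check(79) takes parameter acc = 79, which shadows the global.
Step 3: result = 79

The answer is 79.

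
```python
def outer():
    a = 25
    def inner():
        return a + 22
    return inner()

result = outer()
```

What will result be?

Step 1: outer() defines a = 25.
Step 2: inner() reads a = 25 from enclosing scope, returns 25 + 22 = 47.
Step 3: result = 47

The answer is 47.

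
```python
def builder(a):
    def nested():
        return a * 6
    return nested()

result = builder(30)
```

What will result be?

Step 1: builder(30) binds parameter a = 30.
Step 2: nested() accesses a = 30 from enclosing scope.
Step 3: result = 30 * 6 = 180

The answer is 180.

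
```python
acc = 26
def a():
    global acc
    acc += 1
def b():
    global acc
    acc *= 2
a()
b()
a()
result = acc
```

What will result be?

Step 1: acc = 26.
Step 2: a(): acc = 26 + 1 = 27.
Step 3: b(): acc = 27 * 2 = 54.
Step 4: a(): acc = 54 + 1 = 55

The answer is 55.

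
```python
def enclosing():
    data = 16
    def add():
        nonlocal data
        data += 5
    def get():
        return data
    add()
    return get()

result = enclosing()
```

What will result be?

Step 1: data = 16. add() modifies it via nonlocal, get() reads it.
Step 2: add() makes data = 16 + 5 = 21.
Step 3: get() returns 21. result = 21

The answer is 21.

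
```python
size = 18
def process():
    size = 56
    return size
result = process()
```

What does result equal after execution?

Step 1: Global size = 18.
Step 2: process() creates local size = 56, shadowing the global.
Step 3: Returns local size = 56. result = 56

The answer is 56.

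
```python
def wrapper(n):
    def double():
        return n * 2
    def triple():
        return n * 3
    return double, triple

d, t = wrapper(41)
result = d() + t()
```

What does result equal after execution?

Step 1: Both closures capture the same n = 41.
Step 2: d() = 41 * 2 = 82, t() = 41 * 3 = 123.
Step 3: result = 82 + 123 = 205

The answer is 205.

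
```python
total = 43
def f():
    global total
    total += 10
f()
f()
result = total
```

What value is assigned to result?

Step 1: total = 43.
Step 2: First f(): total = 43 + 10 = 53.
Step 3: Second f(): total = 53 + 10 = 63. result = 63

The answer is 63.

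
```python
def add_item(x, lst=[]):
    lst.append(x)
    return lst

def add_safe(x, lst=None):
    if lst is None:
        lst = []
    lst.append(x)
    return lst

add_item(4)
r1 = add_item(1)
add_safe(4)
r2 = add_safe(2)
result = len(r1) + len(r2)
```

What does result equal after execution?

Step 1: add_item shares mutable default: after 2 calls, lst = [4, 1], len = 2.
Step 2: add_safe creates fresh list each time: r2 = [2], len = 1.
Step 3: result = 2 + 1 = 3

The answer is 3.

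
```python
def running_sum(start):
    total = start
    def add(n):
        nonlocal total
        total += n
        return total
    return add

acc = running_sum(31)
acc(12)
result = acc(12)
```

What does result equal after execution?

Step 1: running_sum(31) creates closure with total = 31.
Step 2: First acc(12): total = 31 + 12 = 43.
Step 3: Second acc(12): total = 43 + 12 = 55. result = 55

The answer is 55.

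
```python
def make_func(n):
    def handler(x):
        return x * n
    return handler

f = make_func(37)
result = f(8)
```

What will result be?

Step 1: make_func(37) creates a closure capturing n = 37.
Step 2: f(8) computes 8 * 37 = 296.
Step 3: result = 296

The answer is 296.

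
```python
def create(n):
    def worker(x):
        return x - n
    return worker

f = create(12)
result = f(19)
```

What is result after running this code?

Step 1: create(12) creates a closure capturing n = 12.
Step 2: f(19) computes 19 - 12 = 7.
Step 3: result = 7

The answer is 7.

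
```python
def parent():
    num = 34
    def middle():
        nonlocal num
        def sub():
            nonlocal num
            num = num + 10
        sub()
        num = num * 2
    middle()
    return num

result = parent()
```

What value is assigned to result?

Step 1: num = 34.
Step 2: sub() adds 10: num = 34 + 10 = 44.
Step 3: middle() doubles: num = 44 * 2 = 88.
Step 4: result = 88

The answer is 88.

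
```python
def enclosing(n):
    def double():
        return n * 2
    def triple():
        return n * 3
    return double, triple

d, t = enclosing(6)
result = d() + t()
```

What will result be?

Step 1: Both closures capture the same n = 6.
Step 2: d() = 6 * 2 = 12, t() = 6 * 3 = 18.
Step 3: result = 12 + 18 = 30

The answer is 30.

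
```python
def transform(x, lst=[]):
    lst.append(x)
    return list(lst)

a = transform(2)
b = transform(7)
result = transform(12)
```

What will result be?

Step 1: Default list is shared. list() creates copies for return values.
Step 2: Internal list grows: [2] -> [2, 7] -> [2, 7, 12].
Step 3: result = [2, 7, 12]

The answer is [2, 7, 12].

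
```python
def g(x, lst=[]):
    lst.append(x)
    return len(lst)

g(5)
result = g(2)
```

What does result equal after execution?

Step 1: Mutable default list persists between calls.
Step 2: First call: lst = [5], len = 1. Second call: lst = [5, 2], len = 2.
Step 3: result = 2

The answer is 2.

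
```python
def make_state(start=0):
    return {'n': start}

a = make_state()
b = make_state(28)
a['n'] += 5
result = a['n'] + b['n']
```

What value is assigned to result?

Step 1: make_state() returns a new dict each call (immutable default 0).
Step 2: a = {'n': 0}, b = {'n': 28}.
Step 3: a['n'] += 5 = 5. result = 5 + 28 = 33

The answer is 33.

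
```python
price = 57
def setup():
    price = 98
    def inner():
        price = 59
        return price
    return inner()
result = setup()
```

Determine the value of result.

Step 1: Three scopes define price: global (57), setup (98), inner (59).
Step 2: inner() has its own local price = 59, which shadows both enclosing and global.
Step 3: result = 59 (local wins in LEGB)

The answer is 59.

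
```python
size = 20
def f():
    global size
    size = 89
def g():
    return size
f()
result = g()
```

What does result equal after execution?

Step 1: size = 20.
Step 2: f() sets global size = 89.
Step 3: g() reads global size = 89. result = 89

The answer is 89.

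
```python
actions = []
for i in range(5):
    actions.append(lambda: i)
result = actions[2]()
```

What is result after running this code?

Step 1: The loop creates 5 lambdas, all referencing the same variable i.
Step 2: After the loop, i = 4 (final value).
Step 3: actions[2]() looks up i at call time and finds 4. This is the late binding gotcha. result = 4

The answer is 4.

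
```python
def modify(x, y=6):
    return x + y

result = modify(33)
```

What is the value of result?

Step 1: modify(33) uses default y = 6.
Step 2: Returns 33 + 6 = 39.
Step 3: result = 39

The answer is 39.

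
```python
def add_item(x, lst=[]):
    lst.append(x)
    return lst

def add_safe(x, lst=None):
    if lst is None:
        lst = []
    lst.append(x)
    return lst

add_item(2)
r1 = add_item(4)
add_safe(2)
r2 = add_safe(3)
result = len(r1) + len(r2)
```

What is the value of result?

Step 1: add_item shares mutable default: after 2 calls, lst = [2, 4], len = 2.
Step 2: add_safe creates fresh list each time: r2 = [3], len = 1.
Step 3: result = 2 + 1 = 3

The answer is 3.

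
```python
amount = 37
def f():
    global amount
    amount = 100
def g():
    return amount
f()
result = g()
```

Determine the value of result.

Step 1: amount = 37.
Step 2: f() sets global amount = 100.
Step 3: g() reads global amount = 100. result = 100

The answer is 100.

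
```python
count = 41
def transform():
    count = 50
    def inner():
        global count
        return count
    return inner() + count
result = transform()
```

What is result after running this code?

Step 1: Global count = 41. transform() shadows with local count = 50.
Step 2: inner() uses global keyword, so inner() returns global count = 41.
Step 3: transform() returns 41 + 50 = 91

The answer is 91.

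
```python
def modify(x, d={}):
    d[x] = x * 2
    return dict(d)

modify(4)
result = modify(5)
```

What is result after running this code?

Step 1: Mutable default dict is shared across calls.
Step 2: First call adds 4: 8. Second call adds 5: 10.
Step 3: result = {4: 8, 5: 10}

The answer is {4: 8, 5: 10}.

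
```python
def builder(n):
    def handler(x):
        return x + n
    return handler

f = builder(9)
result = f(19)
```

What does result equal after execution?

Step 1: builder(9) creates a closure that captures n = 9.
Step 2: f(19) calls the closure with x = 19, returning 19 + 9 = 28.
Step 3: result = 28

The answer is 28.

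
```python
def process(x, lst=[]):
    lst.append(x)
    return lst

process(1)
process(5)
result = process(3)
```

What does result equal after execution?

Step 1: Mutable default argument gotcha! The list [] is created once.
Step 2: Each call appends to the SAME list: [1], [1, 5], [1, 5, 3].
Step 3: result = [1, 5, 3]

The answer is [1, 5, 3].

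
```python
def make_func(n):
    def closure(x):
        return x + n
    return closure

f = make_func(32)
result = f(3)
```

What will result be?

Step 1: make_func(32) creates a closure that captures n = 32.
Step 2: f(3) calls the closure with x = 3, returning 3 + 32 = 35.
Step 3: result = 35

The answer is 35.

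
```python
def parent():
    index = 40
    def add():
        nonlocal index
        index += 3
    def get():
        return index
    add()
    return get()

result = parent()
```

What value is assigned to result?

Step 1: index = 40. add() modifies it via nonlocal, get() reads it.
Step 2: add() makes index = 40 + 3 = 43.
Step 3: get() returns 43. result = 43

The answer is 43.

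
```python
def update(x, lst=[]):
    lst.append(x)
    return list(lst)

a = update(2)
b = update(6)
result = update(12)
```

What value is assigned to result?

Step 1: Default list is shared. list() creates copies for return values.
Step 2: Internal list grows: [2] -> [2, 6] -> [2, 6, 12].
Step 3: result = [2, 6, 12]

The answer is [2, 6, 12].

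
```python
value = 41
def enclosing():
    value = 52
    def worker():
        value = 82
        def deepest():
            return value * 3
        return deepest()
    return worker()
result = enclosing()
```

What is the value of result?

Step 1: deepest() looks up value through LEGB: not local, finds value = 82 in enclosing worker().
Step 2: Returns 82 * 3 = 246.
Step 3: result = 246

The answer is 246.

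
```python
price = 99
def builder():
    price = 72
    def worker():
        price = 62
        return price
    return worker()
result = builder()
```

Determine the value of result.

Step 1: Three scopes define price: global (99), builder (72), worker (62).
Step 2: worker() has its own local price = 62, which shadows both enclosing and global.
Step 3: result = 62 (local wins in LEGB)

The answer is 62.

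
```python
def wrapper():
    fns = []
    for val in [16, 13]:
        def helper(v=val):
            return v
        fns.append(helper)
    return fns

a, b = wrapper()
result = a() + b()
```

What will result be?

Step 1: Default argument v=val captures val at each iteration.
Step 2: a() returns 16 (captured at first iteration), b() returns 13 (captured at second).
Step 3: result = 16 + 13 = 29

The answer is 29.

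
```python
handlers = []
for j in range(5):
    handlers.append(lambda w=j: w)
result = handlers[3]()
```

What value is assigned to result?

Step 1: Default argument w=j captures j's value at each iteration.
Step 2: handlers[3] captured w = 3 when j was 3.
Step 3: result = 3

The answer is 3.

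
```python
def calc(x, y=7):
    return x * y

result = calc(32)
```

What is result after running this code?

Step 1: calc(32) uses default y = 7.
Step 2: Returns 32 * 7 = 224.
Step 3: result = 224

The answer is 224.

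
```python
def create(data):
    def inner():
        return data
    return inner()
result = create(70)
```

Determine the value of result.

Step 1: create(70) binds parameter data = 70.
Step 2: inner() looks up data in enclosing scope and finds the parameter data = 70.
Step 3: result = 70

The answer is 70.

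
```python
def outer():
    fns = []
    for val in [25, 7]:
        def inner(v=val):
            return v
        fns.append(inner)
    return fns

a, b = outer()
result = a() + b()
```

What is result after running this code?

Step 1: Default argument v=val captures val at each iteration.
Step 2: a() returns 25 (captured at first iteration), b() returns 7 (captured at second).
Step 3: result = 25 + 7 = 32

The answer is 32.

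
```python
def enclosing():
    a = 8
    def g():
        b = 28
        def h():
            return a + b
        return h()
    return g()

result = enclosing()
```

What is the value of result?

Step 1: enclosing() defines a = 8. g() defines b = 28.
Step 2: h() accesses both from enclosing scopes: a = 8, b = 28.
Step 3: result = 8 + 28 = 36

The answer is 36.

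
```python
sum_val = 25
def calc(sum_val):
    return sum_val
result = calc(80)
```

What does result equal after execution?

Step 1: Global sum_val = 25.
Step 2: calc(80) takes parameter sum_val = 80, which shadows the global.
Step 3: result = 80

The answer is 80.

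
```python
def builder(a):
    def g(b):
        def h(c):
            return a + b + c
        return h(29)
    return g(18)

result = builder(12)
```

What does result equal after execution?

Step 1: a = 12, b = 18, c = 29 across three nested scopes.
Step 2: h() accesses all three via LEGB rule.
Step 3: result = 12 + 18 + 29 = 59

The answer is 59.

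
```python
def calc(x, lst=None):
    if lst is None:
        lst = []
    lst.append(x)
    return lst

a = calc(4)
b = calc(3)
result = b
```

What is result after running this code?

Step 1: None default with guard creates a NEW list each call.
Step 2: a = [4] (fresh list). b = [3] (another fresh list).
Step 3: result = [3] (this is the fix for mutable default)

The answer is [3].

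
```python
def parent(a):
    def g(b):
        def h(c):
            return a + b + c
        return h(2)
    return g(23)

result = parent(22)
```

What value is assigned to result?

Step 1: a = 22, b = 23, c = 2 across three nested scopes.
Step 2: h() accesses all three via LEGB rule.
Step 3: result = 22 + 23 + 2 = 47

The answer is 47.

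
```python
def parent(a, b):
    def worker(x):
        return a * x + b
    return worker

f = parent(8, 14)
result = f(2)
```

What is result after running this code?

Step 1: parent(8, 14) captures a = 8, b = 14.
Step 2: f(2) computes 8 * 2 + 14 = 30.
Step 3: result = 30

The answer is 30.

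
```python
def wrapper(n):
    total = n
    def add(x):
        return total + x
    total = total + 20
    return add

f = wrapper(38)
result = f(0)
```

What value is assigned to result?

Step 1: wrapper(38) sets total = 38, then total = 38 + 20 = 58.
Step 2: Closures capture by reference, so add sees total = 58.
Step 3: f(0) returns 58 + 0 = 58

The answer is 58.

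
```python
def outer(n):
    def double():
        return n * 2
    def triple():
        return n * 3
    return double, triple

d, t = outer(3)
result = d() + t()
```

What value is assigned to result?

Step 1: Both closures capture the same n = 3.
Step 2: d() = 3 * 2 = 6, t() = 3 * 3 = 9.
Step 3: result = 6 + 9 = 15

The answer is 15.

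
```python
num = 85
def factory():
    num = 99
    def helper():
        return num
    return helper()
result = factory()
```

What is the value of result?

Step 1: num = 85 globally, but factory() defines num = 99 locally.
Step 2: helper() looks up num. Not in local scope, so checks enclosing scope (factory) and finds num = 99.
Step 3: result = 99

The answer is 99.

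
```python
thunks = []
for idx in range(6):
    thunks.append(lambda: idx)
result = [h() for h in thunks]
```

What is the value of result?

Step 1: All 6 lambdas share the same variable idx.
Step 2: After the loop, idx = 5.
Step 3: Each call returns 5. result = [5, 5, 5, 5, 5, 5]

The answer is [5, 5, 5, 5, 5, 5].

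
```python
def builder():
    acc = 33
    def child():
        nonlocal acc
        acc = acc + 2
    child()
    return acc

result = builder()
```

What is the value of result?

Step 1: builder() sets acc = 33.
Step 2: child() uses nonlocal to modify acc in builder's scope: acc = 33 + 2 = 35.
Step 3: builder() returns the modified acc = 35

The answer is 35.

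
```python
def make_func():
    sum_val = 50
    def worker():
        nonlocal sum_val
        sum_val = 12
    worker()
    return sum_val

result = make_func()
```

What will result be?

Step 1: make_func() sets sum_val = 50.
Step 2: worker() uses nonlocal to reassign sum_val = 12.
Step 3: result = 12

The answer is 12.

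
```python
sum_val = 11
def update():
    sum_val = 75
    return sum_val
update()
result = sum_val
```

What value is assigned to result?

Step 1: sum_val = 11 globally.
Step 2: update() creates a LOCAL sum_val = 75 (no global keyword!).
Step 3: The global sum_val is unchanged. result = 11

The answer is 11.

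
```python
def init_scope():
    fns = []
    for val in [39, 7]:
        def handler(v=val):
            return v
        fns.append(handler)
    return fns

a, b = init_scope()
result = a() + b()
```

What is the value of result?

Step 1: Default argument v=val captures val at each iteration.
Step 2: a() returns 39 (captured at first iteration), b() returns 7 (captured at second).
Step 3: result = 39 + 7 = 46

The answer is 46.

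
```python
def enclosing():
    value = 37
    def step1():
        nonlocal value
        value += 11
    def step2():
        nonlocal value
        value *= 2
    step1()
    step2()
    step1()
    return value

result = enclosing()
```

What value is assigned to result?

Step 1: value = 37.
Step 2: step1(): value = 37 + 11 = 48.
Step 3: step2(): value = 48 * 2 = 96.
Step 4: step1(): value = 96 + 11 = 107. result = 107

The answer is 107.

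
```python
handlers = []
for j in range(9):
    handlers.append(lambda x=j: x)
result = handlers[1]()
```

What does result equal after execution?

Step 1: Default argument x=j captures j's value at each iteration.
Step 2: handlers[1] captured x = 1 when j was 1.
Step 3: result = 1

The answer is 1.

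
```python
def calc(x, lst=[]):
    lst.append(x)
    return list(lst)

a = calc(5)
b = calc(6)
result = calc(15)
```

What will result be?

Step 1: Default list is shared. list() creates copies for return values.
Step 2: Internal list grows: [5] -> [5, 6] -> [5, 6, 15].
Step 3: result = [5, 6, 15]

The answer is [5, 6, 15].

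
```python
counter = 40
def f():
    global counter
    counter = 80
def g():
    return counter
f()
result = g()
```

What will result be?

Step 1: counter = 40.
Step 2: f() sets global counter = 80.
Step 3: g() reads global counter = 80. result = 80

The answer is 80.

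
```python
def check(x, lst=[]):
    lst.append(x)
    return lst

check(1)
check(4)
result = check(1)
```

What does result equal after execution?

Step 1: Mutable default argument gotcha! The list [] is created once.
Step 2: Each call appends to the SAME list: [1], [1, 4], [1, 4, 1].
Step 3: result = [1, 4, 1]

The answer is [1, 4, 1].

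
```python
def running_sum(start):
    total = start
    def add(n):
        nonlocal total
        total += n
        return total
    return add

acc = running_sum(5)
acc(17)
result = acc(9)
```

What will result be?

Step 1: running_sum(5) creates closure with total = 5.
Step 2: First acc(17): total = 5 + 17 = 22.
Step 3: Second acc(9): total = 22 + 9 = 31. result = 31

The answer is 31.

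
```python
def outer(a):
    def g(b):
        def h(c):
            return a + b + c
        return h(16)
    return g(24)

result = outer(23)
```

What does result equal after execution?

Step 1: a = 23, b = 24, c = 16 across three nested scopes.
Step 2: h() accesses all three via LEGB rule.
Step 3: result = 23 + 24 + 16 = 63

The answer is 63.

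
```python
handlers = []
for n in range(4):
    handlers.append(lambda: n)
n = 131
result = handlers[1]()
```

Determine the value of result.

Step 1: Lambdas capture the variable n by reference, not by value.
Step 2: After the loop, n is reassigned to 131.
Step 3: handlers[1]() looks up the current n = 131. result = 131

The answer is 131.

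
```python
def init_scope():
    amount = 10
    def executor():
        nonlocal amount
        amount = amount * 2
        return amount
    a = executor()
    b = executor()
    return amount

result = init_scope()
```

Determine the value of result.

Step 1: amount starts at 10.
Step 2: First executor(): amount = 10 * 2 = 20.
Step 3: Second executor(): amount = 20 * 2 = 40.
Step 4: result = 40

The answer is 40.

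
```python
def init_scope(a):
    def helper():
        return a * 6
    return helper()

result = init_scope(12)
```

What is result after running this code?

Step 1: init_scope(12) binds parameter a = 12.
Step 2: helper() accesses a = 12 from enclosing scope.
Step 3: result = 12 * 6 = 72

The answer is 72.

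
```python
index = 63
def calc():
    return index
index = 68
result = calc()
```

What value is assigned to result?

Step 1: index is first set to 63, then reassigned to 68.
Step 2: calc() is called after the reassignment, so it looks up the current global index = 68.
Step 3: result = 68

The answer is 68.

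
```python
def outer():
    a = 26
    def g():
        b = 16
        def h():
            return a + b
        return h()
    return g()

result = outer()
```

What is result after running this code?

Step 1: outer() defines a = 26. g() defines b = 16.
Step 2: h() accesses both from enclosing scopes: a = 26, b = 16.
Step 3: result = 26 + 16 = 42

The answer is 42.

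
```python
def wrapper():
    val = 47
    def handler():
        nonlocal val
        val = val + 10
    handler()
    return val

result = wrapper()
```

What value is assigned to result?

Step 1: wrapper() sets val = 47.
Step 2: handler() uses nonlocal to modify val in wrapper's scope: val = 47 + 10 = 57.
Step 3: wrapper() returns the modified val = 57

The answer is 57.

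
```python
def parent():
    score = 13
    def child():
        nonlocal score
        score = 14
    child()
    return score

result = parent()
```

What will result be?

Step 1: parent() sets score = 13.
Step 2: child() uses nonlocal to reassign score = 14.
Step 3: result = 14

The answer is 14.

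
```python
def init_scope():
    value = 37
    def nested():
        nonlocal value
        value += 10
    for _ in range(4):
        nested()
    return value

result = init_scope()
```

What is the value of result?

Step 1: value = 37.
Step 2: nested() is called 4 times in a loop, each adding 10 via nonlocal.
Step 3: value = 37 + 10 * 4 = 77

The answer is 77.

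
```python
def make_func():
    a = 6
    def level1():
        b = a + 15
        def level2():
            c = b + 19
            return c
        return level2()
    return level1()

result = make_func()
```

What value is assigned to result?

Step 1: a = 6. b = a + 15 = 21.
Step 2: c = b + 19 = 21 + 19 = 40.
Step 3: result = 40

The answer is 40.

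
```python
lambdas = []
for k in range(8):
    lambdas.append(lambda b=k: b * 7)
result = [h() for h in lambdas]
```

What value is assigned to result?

Step 1: Default arg b=k captures k at each iteration.
Step 2: lambdas[k] has b defaulting to k, returns k * 7.
Step 3: result = [0, 7, 14, 21, 28, 35, 42, 49]

The answer is [0, 7, 14, 21, 28, 35, 42, 49].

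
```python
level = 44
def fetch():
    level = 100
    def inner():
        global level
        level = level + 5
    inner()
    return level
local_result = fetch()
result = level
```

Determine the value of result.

Step 1: Global level = 44. fetch() creates local level = 100.
Step 2: inner() declares global level and adds 5: global level = 44 + 5 = 49.
Step 3: fetch() returns its local level = 100 (unaffected by inner).
Step 4: result = global level = 49

The answer is 49.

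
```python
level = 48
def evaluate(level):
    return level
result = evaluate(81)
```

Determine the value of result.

Step 1: Global level = 48.
Step 2: evaluate(81) takes parameter level = 81, which shadows the global.
Step 3: result = 81

The answer is 81.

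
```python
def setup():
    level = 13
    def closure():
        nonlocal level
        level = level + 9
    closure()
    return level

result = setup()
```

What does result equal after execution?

Step 1: setup() sets level = 13.
Step 2: closure() uses nonlocal to modify level in setup's scope: level = 13 + 9 = 22.
Step 3: setup() returns the modified level = 22

The answer is 22.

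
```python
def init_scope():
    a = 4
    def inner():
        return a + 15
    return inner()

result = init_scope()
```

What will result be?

Step 1: init_scope() defines a = 4.
Step 2: inner() reads a = 4 from enclosing scope, returns 4 + 15 = 19.
Step 3: result = 19

The answer is 19.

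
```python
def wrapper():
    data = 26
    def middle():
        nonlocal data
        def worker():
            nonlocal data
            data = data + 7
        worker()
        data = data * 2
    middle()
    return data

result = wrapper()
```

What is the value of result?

Step 1: data = 26.
Step 2: worker() adds 7: data = 26 + 7 = 33.
Step 3: middle() doubles: data = 33 * 2 = 66.
Step 4: result = 66

The answer is 66.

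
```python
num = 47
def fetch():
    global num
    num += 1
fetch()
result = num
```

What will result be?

Step 1: num = 47 globally.
Step 2: fetch() modifies global num: num += 1 = 48.
Step 3: result = 48

The answer is 48.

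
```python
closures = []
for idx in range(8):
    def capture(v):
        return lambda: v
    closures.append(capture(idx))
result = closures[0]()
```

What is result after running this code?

Step 1: capture(idx) creates a new scope capturing v = idx at call time.
Step 2: closures[0] = capture(0), so its lambda captures v = 0.
Step 3: result = 0 (closure factory fixes late binding)

The answer is 0.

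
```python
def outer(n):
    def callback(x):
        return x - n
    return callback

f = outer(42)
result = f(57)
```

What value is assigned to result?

Step 1: outer(42) creates a closure capturing n = 42.
Step 2: f(57) computes 57 - 42 = 15.
Step 3: result = 15

The answer is 15.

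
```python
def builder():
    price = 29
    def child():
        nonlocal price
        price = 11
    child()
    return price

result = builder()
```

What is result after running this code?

Step 1: builder() sets price = 29.
Step 2: child() uses nonlocal to reassign price = 11.
Step 3: result = 11

The answer is 11.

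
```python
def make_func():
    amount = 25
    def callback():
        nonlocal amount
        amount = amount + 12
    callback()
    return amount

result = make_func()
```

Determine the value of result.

Step 1: make_func() sets amount = 25.
Step 2: callback() uses nonlocal to modify amount in make_func's scope: amount = 25 + 12 = 37.
Step 3: make_func() returns the modified amount = 37

The answer is 37.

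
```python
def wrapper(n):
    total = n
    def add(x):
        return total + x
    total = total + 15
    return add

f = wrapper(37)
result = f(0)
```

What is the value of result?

Step 1: wrapper(37) sets total = 37, then total = 37 + 15 = 52.
Step 2: Closures capture by reference, so add sees total = 52.
Step 3: f(0) returns 52 + 0 = 52

The answer is 52.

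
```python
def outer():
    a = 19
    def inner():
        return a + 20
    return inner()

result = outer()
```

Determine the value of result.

Step 1: outer() defines a = 19.
Step 2: inner() reads a = 19 from enclosing scope, returns 19 + 20 = 39.
Step 3: result = 39

The answer is 39.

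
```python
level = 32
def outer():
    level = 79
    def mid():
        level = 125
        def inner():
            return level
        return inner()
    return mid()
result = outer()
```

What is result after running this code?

Step 1: Three levels of shadowing: global 32, outer 79, mid 125.
Step 2: inner() finds level = 125 in enclosing mid() scope.
Step 3: result = 125

The answer is 125.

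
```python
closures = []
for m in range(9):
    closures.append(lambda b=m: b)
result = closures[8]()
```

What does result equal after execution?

Step 1: Default argument b=m captures m's value at each iteration.
Step 2: closures[8] captured b = 8 when m was 8.
Step 3: result = 8

The answer is 8.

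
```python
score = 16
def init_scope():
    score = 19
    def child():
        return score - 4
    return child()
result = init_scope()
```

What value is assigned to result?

Step 1: init_scope() shadows global score with score = 19.
Step 2: child() finds score = 19 in enclosing scope, computes 19 - 4 = 15.
Step 3: result = 15

The answer is 15.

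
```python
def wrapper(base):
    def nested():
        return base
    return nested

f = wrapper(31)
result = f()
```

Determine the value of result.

Step 1: wrapper(31) creates closure capturing base = 31.
Step 2: f() returns the captured base = 31.
Step 3: result = 31

The answer is 31.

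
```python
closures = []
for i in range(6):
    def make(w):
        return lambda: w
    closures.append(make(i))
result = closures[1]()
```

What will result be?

Step 1: make(i) creates a new scope capturing w = i at call time.
Step 2: closures[1] = make(1), so its lambda captures w = 1.
Step 3: result = 1 (closure factory fixes late binding)

The answer is 1.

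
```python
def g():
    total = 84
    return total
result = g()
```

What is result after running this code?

Step 1: g() defines total = 84 in its local scope.
Step 2: return total finds the local variable total = 84.
Step 3: result = 84

The answer is 84.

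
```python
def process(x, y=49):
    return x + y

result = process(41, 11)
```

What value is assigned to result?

Step 1: process(41, 11) overrides default y with 11.
Step 2: Returns 41 + 11 = 52.
Step 3: result = 52

The answer is 52.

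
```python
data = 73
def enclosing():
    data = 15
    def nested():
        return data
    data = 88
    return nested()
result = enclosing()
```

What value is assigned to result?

Step 1: enclosing() sets data = 15, then later data = 88.
Step 2: nested() is called after data is reassigned to 88. Closures capture variables by reference, not by value.
Step 3: result = 88

The answer is 88.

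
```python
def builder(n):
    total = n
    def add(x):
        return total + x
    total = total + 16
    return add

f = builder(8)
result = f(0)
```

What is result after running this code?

Step 1: builder(8) sets total = 8, then total = 8 + 16 = 24.
Step 2: Closures capture by reference, so add sees total = 24.
Step 3: f(0) returns 24 + 0 = 24

The answer is 24.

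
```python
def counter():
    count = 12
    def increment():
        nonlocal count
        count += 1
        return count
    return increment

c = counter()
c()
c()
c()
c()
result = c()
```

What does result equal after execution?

Step 1: counter() creates closure with count = 12.
Step 2: Each c() call increments count via nonlocal. After 5 calls: 12 + 5 = 17.
Step 3: result = 17

The answer is 17.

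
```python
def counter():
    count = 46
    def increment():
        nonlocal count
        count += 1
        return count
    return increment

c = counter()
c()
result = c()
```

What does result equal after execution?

Step 1: counter() creates closure with count = 46.
Step 2: Each c() call increments count via nonlocal. After 2 calls: 46 + 2 = 48.
Step 3: result = 48

The answer is 48.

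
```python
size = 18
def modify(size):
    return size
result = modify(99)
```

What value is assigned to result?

Step 1: Global size = 18.
Step 2: modify(99) takes parameter size = 99, which shadows the global.
Step 3: result = 99

The answer is 99.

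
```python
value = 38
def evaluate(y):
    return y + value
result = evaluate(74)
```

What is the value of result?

Step 1: value = 38 is defined globally.
Step 2: evaluate(74) uses parameter y = 74 and looks up value from global scope = 38.
Step 3: result = 74 + 38 = 112

The answer is 112.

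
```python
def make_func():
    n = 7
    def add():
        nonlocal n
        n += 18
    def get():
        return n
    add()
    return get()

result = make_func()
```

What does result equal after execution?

Step 1: n = 7. add() modifies it via nonlocal, get() reads it.
Step 2: add() makes n = 7 + 18 = 25.
Step 3: get() returns 25. result = 25

The answer is 25.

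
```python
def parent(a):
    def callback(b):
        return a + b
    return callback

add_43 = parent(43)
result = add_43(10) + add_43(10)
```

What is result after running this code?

Step 1: add_43 captures a = 43.
Step 2: add_43(10) = 43 + 10 = 53, called twice.
Step 3: result = 53 + 53 = 106

The answer is 106.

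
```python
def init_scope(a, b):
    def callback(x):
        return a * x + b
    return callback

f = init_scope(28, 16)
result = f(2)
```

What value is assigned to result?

Step 1: init_scope(28, 16) captures a = 28, b = 16.
Step 2: f(2) computes 28 * 2 + 16 = 72.
Step 3: result = 72

The answer is 72.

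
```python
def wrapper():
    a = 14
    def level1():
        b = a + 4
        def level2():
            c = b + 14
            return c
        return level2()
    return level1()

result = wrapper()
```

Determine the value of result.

Step 1: a = 14. b = a + 4 = 18.
Step 2: c = b + 14 = 18 + 14 = 32.
Step 3: result = 32

The answer is 32.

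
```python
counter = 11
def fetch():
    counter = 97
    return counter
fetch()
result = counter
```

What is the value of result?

Step 1: Global counter = 11.
Step 2: fetch() creates local counter = 97 (shadow, not modification).
Step 3: After fetch() returns, global counter is unchanged. result = 11

The answer is 11.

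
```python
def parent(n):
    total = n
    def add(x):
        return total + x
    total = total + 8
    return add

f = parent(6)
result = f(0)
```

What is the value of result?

Step 1: parent(6) sets total = 6, then total = 6 + 8 = 14.
Step 2: Closures capture by reference, so add sees total = 14.
Step 3: f(0) returns 14 + 0 = 14

The answer is 14.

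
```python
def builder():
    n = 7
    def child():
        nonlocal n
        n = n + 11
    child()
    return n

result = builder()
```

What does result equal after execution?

Step 1: builder() sets n = 7.
Step 2: child() uses nonlocal to modify n in builder's scope: n = 7 + 11 = 18.
Step 3: builder() returns the modified n = 18

The answer is 18.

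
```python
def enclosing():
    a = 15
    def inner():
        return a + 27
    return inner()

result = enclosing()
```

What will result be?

Step 1: enclosing() defines a = 15.
Step 2: inner() reads a = 15 from enclosing scope, returns 15 + 27 = 42.
Step 3: result = 42

The answer is 42.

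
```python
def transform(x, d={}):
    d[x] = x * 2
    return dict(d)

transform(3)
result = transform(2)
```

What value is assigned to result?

Step 1: Mutable default dict is shared across calls.
Step 2: First call adds 3: 6. Second call adds 2: 4.
Step 3: result = {3: 6, 2: 4}

The answer is {3: 6, 2: 4}.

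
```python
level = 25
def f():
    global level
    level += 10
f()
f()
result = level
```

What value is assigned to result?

Step 1: level = 25.
Step 2: First f(): level = 25 + 10 = 35.
Step 3: Second f(): level = 35 + 10 = 45. result = 45

The answer is 45.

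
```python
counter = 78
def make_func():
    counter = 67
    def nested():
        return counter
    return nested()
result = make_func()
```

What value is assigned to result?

Step 1: counter = 78 globally, but make_func() defines counter = 67 locally.
Step 2: nested() looks up counter. Not in local scope, so checks enclosing scope (make_func) and finds counter = 67.
Step 3: result = 67

The answer is 67.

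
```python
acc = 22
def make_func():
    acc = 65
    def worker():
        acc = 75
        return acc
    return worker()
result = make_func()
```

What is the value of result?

Step 1: Three scopes define acc: global (22), make_func (65), worker (75).
Step 2: worker() has its own local acc = 75, which shadows both enclosing and global.
Step 3: result = 75 (local wins in LEGB)

The answer is 75.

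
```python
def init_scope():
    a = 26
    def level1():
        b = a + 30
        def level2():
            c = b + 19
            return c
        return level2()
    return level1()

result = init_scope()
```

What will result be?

Step 1: a = 26. b = a + 30 = 56.
Step 2: c = b + 19 = 56 + 19 = 75.
Step 3: result = 75

The answer is 75.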